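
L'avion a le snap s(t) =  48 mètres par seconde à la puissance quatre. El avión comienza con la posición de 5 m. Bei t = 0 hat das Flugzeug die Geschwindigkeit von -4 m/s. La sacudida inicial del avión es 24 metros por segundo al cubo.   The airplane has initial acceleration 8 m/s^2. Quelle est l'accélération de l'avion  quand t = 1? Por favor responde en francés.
Pour résoudre ceci, nous devons prendre 2 primitives de notre équation du snap s(t) = 48. En intégrant le snap et en utilisant la condition initiale j(0) = 24, nous obtenons j(t) = 48·t + 24. En prenant ∫j(t)dt et en appliquant a(0) = 8, nous trouvons a(t) = 24·t^2 + 24·t + 8. En utilisant a(t) = 24·t^2 + 24·t + 8 et en substituant t = 1, nous trouvons a = 56.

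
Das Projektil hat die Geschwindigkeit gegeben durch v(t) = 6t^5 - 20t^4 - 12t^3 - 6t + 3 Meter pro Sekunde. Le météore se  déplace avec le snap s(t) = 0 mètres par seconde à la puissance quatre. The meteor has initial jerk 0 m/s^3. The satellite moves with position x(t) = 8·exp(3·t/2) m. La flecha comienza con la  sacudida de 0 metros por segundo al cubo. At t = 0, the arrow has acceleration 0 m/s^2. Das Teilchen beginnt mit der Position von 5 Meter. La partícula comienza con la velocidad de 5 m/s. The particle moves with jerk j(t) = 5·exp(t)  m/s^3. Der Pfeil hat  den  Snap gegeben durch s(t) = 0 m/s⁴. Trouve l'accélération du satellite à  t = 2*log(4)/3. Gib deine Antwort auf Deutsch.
Ausgehend von der Position x(t) = 8·exp(3·t/2), nehmen wir 2 Ableitungen. Die Ableitung von der Position ergibt die Geschwindigkeit: v(t) = 12·exp(3·t/2). Die Ableitung von der Geschwindigkeit ergibt die Beschleunigung: a(t) = 18·exp(3·t/2). Aus der Gleichung für die Beschleunigung a(t) = 18·exp(3·t/2), setzen wir t = 2*log(4)/3 ein und erhalten a = 72.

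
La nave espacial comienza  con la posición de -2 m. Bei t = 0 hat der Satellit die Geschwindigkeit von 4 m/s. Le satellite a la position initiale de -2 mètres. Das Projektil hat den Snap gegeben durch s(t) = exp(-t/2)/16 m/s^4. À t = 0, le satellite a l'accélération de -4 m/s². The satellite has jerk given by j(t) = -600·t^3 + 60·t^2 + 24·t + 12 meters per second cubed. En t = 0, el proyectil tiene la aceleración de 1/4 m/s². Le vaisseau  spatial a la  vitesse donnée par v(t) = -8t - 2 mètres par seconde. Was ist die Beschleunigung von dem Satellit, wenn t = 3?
Um dies zu lösen, müssen wir 1 Integral unserer Gleichung für den Ruck j(t) = -600·t^3 + 60·t^2 + 24·t + 12 finden. Die Stammfunktion von dem Ruck ist die Beschleunigung. Mit a(0) = -4 erhalten wir a(t) = -150·t^4 + 20·t^3 + 12·t^2 + 12·t - 4. Aus der Gleichung für die Beschleunigung a(t) = -150·t^4 + 20·t^3 + 12·t^2 + 12·t - 4, setzen wir t = 3 ein und erhalten a = -11470.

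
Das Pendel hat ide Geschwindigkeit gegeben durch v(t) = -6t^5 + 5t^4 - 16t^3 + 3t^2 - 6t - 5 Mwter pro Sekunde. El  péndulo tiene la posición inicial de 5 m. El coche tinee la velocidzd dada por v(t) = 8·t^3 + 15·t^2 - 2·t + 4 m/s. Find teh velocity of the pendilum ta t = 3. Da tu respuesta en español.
Usando v(t) = -6·t^5 + 5·t^4 - 16·t^3 + 3·t^2 - 6·t - 5 y sustituyendo t = 3, encontramos v = -1481.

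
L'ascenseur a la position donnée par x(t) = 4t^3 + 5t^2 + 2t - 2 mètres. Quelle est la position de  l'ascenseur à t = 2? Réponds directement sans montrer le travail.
La réponse est 54.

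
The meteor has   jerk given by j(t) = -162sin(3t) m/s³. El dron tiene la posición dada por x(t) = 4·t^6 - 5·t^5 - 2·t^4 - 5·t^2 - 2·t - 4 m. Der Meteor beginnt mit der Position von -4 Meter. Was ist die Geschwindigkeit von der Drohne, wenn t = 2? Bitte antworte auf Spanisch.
Para resolver esto, necesitamos tomar 1 derivada de nuestra ecuación de la posición x(t) = 4·t^6 - 5·t^5 - 2·t^4 - 5·t^2 - 2·t - 4. Tomando d/dt de x(t), encontramos v(t) = 24·t^5 - 25·t^4 - 8·t^3 - 10·t - 2. Usando v(t) = 24·t^5 - 25·t^4 - 8·t^3 - 10·t - 2 y sustituyendo t = 2, encontramos v = 282.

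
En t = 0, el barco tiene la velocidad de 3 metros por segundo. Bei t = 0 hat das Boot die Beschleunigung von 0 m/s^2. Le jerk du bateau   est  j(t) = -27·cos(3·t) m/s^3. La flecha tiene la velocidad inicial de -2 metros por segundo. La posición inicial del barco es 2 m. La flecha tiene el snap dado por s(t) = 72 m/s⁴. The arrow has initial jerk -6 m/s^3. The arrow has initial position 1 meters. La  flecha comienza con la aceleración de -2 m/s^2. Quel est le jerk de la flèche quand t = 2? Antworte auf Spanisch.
Para resolver esto, necesitamos tomar 1 antiderivada de nuestra ecuación del snap s(t) = 72. La integral del snap es la sacudida. Usando j(0) = -6, obtenemos j(t) = 72·t - 6. Usando j(t) = 72·t - 6 y sustituyendo t = 2, encontramos j = 138.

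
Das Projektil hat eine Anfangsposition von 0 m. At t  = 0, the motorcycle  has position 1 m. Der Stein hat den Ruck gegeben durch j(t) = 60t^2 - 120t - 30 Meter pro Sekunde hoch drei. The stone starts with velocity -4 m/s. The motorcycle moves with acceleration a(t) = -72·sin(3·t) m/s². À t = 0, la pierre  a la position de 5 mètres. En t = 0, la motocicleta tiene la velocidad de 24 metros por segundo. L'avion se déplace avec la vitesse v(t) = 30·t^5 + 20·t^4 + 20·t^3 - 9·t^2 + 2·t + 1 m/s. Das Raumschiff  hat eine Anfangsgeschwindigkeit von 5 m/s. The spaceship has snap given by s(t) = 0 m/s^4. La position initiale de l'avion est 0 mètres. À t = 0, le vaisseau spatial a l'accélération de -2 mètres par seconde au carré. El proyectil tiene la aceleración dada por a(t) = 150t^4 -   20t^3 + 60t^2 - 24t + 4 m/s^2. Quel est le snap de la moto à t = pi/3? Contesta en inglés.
Starting from acceleration a(t) = -72·sin(3·t), we take 2 derivatives. Taking d/dt of a(t), we find j(t) = -216·cos(3·t). Differentiating jerk, we get snap: s(t) = 648·sin(3·t). Using s(t) = 648·sin(3·t) and substituting t = pi/3, we find s = 0.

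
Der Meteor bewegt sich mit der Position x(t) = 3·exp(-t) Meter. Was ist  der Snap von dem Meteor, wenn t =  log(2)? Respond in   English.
We must differentiate our position equation x(t) = 3·exp(-t) 4 times. Differentiating position, we get velocity: v(t) = -3·exp(-t). Differentiating velocity, we get acceleration: a(t) = 3·exp(-t). The derivative of acceleration gives jerk: j(t) = -3·exp(-t). Taking d/dt of j(t), we find s(t) = 3·exp(-t). We have snap s(t) = 3·exp(-t). Substituting t = log(2): s(log(2)) = 3/2.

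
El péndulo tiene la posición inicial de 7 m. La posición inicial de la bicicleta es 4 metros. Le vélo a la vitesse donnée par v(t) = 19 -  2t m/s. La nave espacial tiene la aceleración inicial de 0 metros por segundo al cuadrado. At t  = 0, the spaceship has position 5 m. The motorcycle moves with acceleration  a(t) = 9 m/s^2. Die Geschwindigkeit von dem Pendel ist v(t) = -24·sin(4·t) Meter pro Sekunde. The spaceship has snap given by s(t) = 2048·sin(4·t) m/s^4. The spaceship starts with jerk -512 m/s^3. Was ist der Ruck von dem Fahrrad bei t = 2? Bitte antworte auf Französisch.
En partant de la vitesse v(t) = 19 - 2·t, nous prenons 2 dérivées. En dérivant la vitesse, nous obtenons l'accélération: a(t) = -2. La dérivée de l'accélération donne le jerk: j(t) = 0. En utilisant j(t) = 0 et en substituant t = 2, nous trouvons j = 0.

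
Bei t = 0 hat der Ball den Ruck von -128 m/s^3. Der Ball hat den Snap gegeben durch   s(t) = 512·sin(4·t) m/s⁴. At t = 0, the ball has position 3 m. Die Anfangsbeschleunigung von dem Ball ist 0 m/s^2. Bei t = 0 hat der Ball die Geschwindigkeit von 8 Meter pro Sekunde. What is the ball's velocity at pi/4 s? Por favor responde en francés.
Nous devons trouver la primitive de notre équation du snap s(t) = 512·sin(4·t) 3 fois. En prenant ∫s(t)dt et en appliquant j(0) = -128, nous trouvons j(t) = -128·cos(4·t). L'intégrale du jerk, avec a(0) = 0, donne l'accélération: a(t) = -32·sin(4·t). La primitive de l'accélération est la vitesse. En utilisant v(0) = 8, nous obtenons v(t) = 8·cos(4·t). De l'équation de la vitesse v(t) = 8·cos(4·t), nous substituons t = pi/4 pour obtenir v = -8.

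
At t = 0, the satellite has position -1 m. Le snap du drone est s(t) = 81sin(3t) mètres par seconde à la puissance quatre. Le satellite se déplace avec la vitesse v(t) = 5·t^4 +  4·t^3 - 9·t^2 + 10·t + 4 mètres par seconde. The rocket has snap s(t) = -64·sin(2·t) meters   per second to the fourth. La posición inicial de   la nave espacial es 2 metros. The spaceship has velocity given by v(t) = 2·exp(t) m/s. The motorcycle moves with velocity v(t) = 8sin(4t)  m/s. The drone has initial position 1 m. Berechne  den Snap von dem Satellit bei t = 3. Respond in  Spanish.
Partiendo de la velocidad v(t) = 5·t^4 + 4·t^3 - 9·t^2 + 10·t + 4, tomamos 3 derivadas. Derivando la velocidad, obtenemos la aceleración: a(t) = 20·t^3 + 12·t^2 - 18·t + 10. Tomando d/dt de a(t), encontramos j(t) = 60·t^2 + 24·t - 18. Derivando la sacudida, obtenemos el snap: s(t) = 120·t + 24. Usando s(t) = 120·t + 24 y sustituyendo t = 3, encontramos s = 384.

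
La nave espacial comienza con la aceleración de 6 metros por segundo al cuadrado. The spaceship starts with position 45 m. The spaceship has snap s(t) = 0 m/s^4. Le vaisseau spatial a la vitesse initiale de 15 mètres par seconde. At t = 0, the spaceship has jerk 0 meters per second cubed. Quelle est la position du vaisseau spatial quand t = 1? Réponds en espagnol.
Debemos encontrar la integral de nuestra ecuación del snap s(t) = 0 4 veces. La integral del snap es la sacudida. Usando j(0) = 0, obtenemos j(t) = 0. Tomando ∫j(t)dt y aplicando a(0) = 6, encontramos a(t) = 6. La antiderivada de la aceleración es la velocidad. Usando v(0) = 15, obtenemos v(t) = 6·t + 15. Tomando ∫v(t)dt y aplicando x(0) = 45, encontramos x(t) = 3·t^2 + 15·t + 45. Usando x(t) = 3·t^2 + 15·t + 45 y sustituyendo t = 1, encontramos x = 63.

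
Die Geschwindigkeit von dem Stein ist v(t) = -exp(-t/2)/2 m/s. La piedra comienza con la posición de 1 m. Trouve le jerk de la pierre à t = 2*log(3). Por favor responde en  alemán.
Um dies zu lösen, müssen wir 2 Ableitungen unserer Gleichung für die Geschwindigkeit v(t) = -exp(-t/2)/2 nehmen. Mit d/dt von v(t) finden wir a(t) = exp(-t/2)/4. Mit d/dt von a(t) finden wir j(t) = -exp(-t/2)/8. Aus der Gleichung für den Ruck j(t) = -exp(-t/2)/8, setzen wir t = 2*log(3) ein und erhalten j = -1/24.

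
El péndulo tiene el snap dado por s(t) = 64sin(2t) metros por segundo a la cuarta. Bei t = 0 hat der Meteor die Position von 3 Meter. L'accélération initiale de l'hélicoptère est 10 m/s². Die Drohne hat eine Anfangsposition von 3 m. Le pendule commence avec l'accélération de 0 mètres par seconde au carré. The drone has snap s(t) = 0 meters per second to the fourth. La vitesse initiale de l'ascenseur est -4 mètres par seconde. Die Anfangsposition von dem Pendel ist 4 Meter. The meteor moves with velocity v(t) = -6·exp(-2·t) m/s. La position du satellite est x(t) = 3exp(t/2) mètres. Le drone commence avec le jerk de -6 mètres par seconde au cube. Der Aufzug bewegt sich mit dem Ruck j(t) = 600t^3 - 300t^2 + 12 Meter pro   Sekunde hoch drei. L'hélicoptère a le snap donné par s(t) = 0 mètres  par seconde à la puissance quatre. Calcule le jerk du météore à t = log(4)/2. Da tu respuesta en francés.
En partant de la vitesse v(t) = -6·exp(-2·t), nous prenons 2 dérivées. En dérivant la vitesse, nous obtenons l'accélération: a(t) = 12·exp(-2·t). En dérivant l'accélération, nous obtenons le jerk: j(t) = -24·exp(-2·t). En utilisant j(t) = -24·exp(-2·t) et en substituant t = log(4)/2, nous trouvons j = -6.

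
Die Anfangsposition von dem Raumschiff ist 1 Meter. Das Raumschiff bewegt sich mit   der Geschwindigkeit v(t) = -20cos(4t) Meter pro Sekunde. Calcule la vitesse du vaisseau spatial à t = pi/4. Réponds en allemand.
Wir haben die Geschwindigkeit v(t) = -20·cos(4·t). Durch Einsetzen von t = pi/4: v(pi/4) = 20.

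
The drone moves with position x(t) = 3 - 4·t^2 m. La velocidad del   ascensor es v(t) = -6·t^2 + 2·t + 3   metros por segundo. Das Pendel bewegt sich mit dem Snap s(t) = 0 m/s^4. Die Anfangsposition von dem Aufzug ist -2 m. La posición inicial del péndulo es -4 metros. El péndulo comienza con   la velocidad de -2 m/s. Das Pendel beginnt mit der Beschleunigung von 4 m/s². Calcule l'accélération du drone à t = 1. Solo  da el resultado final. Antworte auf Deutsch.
Die Beschleunigung bei t = 1 ist a = -8.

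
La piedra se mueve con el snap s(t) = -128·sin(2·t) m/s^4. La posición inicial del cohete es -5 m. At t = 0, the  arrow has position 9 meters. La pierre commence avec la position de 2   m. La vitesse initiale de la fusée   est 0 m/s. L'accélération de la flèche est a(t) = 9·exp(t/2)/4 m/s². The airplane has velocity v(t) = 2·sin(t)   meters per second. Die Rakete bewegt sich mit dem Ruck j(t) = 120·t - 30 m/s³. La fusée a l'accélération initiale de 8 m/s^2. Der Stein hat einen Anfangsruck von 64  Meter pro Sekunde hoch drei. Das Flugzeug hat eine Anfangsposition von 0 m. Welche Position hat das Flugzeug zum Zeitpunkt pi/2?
Wir müssen unsere Gleichung für die Geschwindigkeit v(t) = 2·sin(t) 1-mal integrieren. Mit ∫v(t)dt und Anwendung von x(0) = 0, finden wir x(t) = 2 - 2·cos(t). Wir haben die Position x(t) = 2 - 2·cos(t). Durch Einsetzen von t = pi/2: x(pi/2) = 2.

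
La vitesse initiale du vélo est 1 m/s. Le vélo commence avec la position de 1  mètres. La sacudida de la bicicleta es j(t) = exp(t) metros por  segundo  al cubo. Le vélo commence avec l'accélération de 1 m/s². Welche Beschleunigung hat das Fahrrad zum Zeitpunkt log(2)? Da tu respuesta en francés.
Nous devons trouver l'intégrale de notre équation du jerk j(t) = exp(t) 1 fois. La primitive du jerk est l'accélération. En utilisant a(0) = 1, nous obtenons a(t) = exp(t). En utilisant a(t) = exp(t) et en substituant t = log(2), nous trouvons a = 2.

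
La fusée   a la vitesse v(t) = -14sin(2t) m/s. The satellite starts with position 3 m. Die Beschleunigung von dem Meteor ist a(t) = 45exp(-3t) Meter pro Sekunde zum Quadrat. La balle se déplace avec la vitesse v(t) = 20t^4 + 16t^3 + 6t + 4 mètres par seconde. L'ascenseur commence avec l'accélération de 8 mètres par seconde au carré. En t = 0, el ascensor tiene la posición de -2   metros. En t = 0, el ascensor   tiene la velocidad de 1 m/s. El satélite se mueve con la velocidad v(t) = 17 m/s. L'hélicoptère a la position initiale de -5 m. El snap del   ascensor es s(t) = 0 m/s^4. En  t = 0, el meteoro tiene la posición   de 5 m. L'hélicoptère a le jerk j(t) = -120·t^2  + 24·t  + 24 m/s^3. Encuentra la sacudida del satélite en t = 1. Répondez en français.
Pour résoudre ceci, nous devons prendre 2 dérivées de notre équation de la vitesse v(t) = 17. La dérivée de la vitesse donne l'accélération: a(t) = 0. En dérivant l'accélération, nous obtenons le jerk: j(t) = 0. Nous avons le jerk j(t) = 0. En substituant t = 1: j(1) = 0.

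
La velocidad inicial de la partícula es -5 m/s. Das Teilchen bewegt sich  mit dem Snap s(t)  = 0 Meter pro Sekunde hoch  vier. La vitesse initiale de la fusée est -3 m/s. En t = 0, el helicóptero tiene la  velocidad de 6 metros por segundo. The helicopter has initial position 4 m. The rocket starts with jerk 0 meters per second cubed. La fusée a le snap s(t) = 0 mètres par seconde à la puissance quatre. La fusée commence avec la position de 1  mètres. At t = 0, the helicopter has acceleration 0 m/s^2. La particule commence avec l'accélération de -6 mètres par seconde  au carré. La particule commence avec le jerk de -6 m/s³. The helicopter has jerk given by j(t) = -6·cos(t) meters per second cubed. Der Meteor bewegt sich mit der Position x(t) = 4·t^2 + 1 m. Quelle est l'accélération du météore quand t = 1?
En partant de la position x(t) = 4·t^2 + 1, nous prenons 2 dérivées. En prenant d/dt de x(t), nous trouvons v(t) = 8·t. En dérivant la vitesse, nous obtenons l'accélération: a(t) = 8. De l'équation de l'accélération a(t) = 8, nous substituons t = 1 pour obtenir a = 8.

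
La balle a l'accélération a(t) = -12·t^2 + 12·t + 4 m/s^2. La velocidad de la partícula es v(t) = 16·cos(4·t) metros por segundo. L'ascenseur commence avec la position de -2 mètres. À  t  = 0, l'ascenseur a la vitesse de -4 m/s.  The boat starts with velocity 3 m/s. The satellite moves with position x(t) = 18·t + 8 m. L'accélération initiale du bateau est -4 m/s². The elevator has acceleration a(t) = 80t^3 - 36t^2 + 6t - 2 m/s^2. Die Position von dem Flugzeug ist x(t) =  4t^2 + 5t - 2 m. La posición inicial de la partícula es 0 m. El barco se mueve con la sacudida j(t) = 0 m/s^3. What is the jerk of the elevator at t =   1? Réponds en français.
Nous devons dériver notre équation de l'accélération a(t) = 80·t^3 - 36·t^2 + 6·t - 2 1 fois. En prenant d/dt de a(t), nous trouvons j(t) = 240·t^2 - 72·t + 6. En utilisant j(t) = 240·t^2 - 72·t + 6 et en substituant t = 1, nous trouvons j = 174.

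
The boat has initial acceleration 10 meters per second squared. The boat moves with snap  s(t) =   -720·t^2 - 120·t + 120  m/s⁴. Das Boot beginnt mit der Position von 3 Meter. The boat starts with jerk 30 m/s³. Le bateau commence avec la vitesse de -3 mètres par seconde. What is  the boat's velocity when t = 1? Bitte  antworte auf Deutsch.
Um dies zu lösen, müssen wir 3 Integrale unserer Gleichung für den Snap s(t) = -720·t^2 - 120·t + 120 finden. Mit ∫s(t)dt und Anwendung von j(0) = 30, finden wir j(t) = -240·t^3 - 60·t^2 + 120·t + 30. Das Integral von dem Ruck ist die Beschleunigung. Mit a(0) = 10 erhalten wir a(t) = -60·t^4 - 20·t^3 + 60·t^2 + 30·t + 10. Das Integral von der Beschleunigung ist die Geschwindigkeit. Mit v(0) = -3 erhalten wir v(t) = -12·t^5 - 5·t^4 + 20·t^3 + 15·t^2 + 10·t - 3. Aus der Gleichung für die Geschwindigkeit v(t) = -12·t^5 - 5·t^4 + 20·t^3 + 15·t^2 + 10·t - 3, setzen wir t = 1 ein und erhalten v = 25.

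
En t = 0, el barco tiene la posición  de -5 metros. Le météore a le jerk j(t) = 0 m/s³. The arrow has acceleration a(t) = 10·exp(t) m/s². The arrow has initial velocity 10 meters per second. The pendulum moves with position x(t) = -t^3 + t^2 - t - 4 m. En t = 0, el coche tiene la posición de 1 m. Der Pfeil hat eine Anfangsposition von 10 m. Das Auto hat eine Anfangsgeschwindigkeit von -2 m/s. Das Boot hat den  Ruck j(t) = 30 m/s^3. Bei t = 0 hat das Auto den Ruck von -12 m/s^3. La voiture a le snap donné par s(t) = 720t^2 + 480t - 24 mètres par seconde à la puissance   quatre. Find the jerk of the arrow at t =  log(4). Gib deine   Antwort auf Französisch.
Nous devons dériver notre équation de l'accélération a(t) = 10·exp(t) 1 fois. La dérivée de l'accélération donne le jerk: j(t) = 10·exp(t). De l'équation du jerk j(t) = 10·exp(t), nous substituons t = log(4) pour obtenir j = 40.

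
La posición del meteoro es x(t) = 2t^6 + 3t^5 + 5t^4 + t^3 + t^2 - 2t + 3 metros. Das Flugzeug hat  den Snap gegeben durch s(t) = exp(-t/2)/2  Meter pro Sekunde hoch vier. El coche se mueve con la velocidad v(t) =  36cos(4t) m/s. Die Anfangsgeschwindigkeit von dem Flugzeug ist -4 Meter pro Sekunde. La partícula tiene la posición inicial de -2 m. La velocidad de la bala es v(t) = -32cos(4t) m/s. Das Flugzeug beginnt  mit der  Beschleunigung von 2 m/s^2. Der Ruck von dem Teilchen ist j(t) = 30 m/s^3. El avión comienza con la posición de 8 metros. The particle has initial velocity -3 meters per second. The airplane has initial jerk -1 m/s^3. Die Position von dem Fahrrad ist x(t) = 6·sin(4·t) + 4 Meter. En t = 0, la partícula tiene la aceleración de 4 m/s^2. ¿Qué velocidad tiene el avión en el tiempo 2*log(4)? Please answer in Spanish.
Para resolver esto, necesitamos tomar 3 antiderivadas de nuestra ecuación del snap s(t) = exp(-t/2)/2. Tomando ∫s(t)dt y aplicando j(0) = -1, encontramos j(t) = -exp(-t/2). Integrando la sacudida y usando la condición inicial a(0) = 2, obtenemos a(t) = 2·exp(-t/2). La integral de la aceleración, con v(0) = -4, da la velocidad: v(t) = -4·exp(-t/2). De la ecuación de la velocidad v(t) = -4·exp(-t/2), sustituimos t = 2*log(4) para obtener v = -1.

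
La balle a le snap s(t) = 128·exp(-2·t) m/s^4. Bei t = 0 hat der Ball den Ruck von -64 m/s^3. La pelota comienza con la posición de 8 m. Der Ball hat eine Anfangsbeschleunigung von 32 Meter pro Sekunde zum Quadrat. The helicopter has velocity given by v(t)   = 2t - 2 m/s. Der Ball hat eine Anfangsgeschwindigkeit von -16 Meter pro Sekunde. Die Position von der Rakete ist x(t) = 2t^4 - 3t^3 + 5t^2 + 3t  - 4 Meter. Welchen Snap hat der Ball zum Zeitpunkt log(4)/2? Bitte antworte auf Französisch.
Nous avons le snap s(t) = 128·exp(-2·t). En substituant t = log(4)/2: s(log(4)/2) = 32.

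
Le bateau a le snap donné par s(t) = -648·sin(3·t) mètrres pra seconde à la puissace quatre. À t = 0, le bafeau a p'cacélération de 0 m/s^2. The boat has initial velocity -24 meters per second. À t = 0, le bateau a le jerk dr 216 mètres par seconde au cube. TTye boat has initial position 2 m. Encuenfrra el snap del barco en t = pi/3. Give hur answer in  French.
De l'équation du snap s(t) = -648·sin(3·t), nous substituons t = pi/3 pour obtenir s = 0.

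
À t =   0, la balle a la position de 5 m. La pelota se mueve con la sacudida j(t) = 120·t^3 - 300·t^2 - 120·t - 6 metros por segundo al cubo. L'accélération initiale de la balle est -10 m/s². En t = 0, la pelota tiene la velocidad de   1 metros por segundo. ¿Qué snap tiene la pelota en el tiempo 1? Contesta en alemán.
Wir müssen unsere Gleichung für den Ruck j(t) = 120·t^3 - 300·t^2 - 120·t - 6 1-mal ableiten. Mit d/dt von j(t) finden wir s(t) = 360·t^2 - 600·t - 120. Wir haben den Snap s(t) = 360·t^2 - 600·t - 120. Durch Einsetzen von t = 1: s(1) = -360.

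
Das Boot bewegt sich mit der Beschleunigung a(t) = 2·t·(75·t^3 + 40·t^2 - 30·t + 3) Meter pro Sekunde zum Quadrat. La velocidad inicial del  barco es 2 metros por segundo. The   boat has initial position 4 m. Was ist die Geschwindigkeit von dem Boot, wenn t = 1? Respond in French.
Nous devons trouver l'intégrale de notre équation de l'accélération a(t) = 2·t·(75·t^3 + 40·t^2 - 30·t + 3) 1 fois. L'intégrale de l'accélération, avec v(0) = 2, donne la vitesse: v(t) = 30·t^5 + 20·t^4 - 20·t^3 + 3·t^2 + 2. Nous avons la vitesse v(t) = 30·t^5 + 20·t^4 - 20·t^3 + 3·t^2 + 2. En substituant t = 1: v(1) = 35.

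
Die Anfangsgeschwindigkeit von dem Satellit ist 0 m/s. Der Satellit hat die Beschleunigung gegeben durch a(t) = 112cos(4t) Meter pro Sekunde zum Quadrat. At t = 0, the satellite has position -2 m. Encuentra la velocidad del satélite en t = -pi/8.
Debemos encontrar la antiderivada de nuestra ecuación de la aceleración a(t) = 112·cos(4·t) 1 vez. La integral de la aceleración, con v(0) = 0, da la velocidad: v(t) = 28·sin(4·t). Usando v(t) = 28·sin(4·t) y sustituyendo t = -pi/8, encontramos v = -28.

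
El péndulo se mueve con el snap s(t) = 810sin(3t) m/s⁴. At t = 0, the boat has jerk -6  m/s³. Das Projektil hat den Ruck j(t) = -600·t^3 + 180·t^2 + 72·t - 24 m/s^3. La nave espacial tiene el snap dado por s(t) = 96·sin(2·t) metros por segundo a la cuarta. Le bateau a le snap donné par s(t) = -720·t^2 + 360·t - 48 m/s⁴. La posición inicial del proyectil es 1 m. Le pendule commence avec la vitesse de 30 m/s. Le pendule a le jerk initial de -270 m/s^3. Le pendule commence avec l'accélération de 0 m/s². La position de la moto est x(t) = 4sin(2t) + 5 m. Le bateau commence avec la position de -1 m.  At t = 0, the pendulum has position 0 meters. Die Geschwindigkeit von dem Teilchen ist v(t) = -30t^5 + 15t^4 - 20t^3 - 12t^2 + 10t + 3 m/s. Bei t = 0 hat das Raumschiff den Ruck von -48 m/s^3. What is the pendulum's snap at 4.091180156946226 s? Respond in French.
De l'équation du snap s(t) = 810·sin(3·t), nous substituons t = 4.091180156946226 pour obtenir s = -233.817065626275.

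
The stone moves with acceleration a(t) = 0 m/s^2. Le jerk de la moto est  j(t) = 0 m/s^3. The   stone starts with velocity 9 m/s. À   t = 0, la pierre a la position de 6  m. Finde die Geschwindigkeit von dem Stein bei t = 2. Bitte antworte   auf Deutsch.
Ausgehend von der Beschleunigung a(t) = 0, nehmen wir 1 Stammfunktion. Mit ∫a(t)dt und Anwendung von v(0) = 9, finden wir v(t) = 9. Wir haben die Geschwindigkeit v(t) = 9. Durch Einsetzen von t = 2: v(2) = 9.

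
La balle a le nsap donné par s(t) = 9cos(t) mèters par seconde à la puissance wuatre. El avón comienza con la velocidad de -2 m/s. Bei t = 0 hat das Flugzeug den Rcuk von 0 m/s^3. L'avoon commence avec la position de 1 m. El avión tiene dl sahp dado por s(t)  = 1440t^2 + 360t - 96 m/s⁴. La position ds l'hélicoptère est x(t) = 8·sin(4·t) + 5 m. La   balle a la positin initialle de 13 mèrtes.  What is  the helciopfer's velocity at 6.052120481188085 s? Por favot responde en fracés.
En partant de la position x(t) = 8·sin(4·t) + 5, nous prenons 1 dérivée. En prenant d/dt de x(t), nous trouvons v(t) = 32·cos(4·t). Nous avons la vitesse v(t) = 32·cos(4·t). En substituant t = 6.052120481188085: v(6.052120481188085) = 19.2776307989618.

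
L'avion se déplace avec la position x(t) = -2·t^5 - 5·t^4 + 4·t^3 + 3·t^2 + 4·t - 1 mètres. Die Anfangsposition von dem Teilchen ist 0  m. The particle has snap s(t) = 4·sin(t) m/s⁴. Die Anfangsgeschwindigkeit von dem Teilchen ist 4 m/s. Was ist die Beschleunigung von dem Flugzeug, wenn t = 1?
Ausgehend von der Position x(t) = -2·t^5 - 5·t^4 + 4·t^3 + 3·t^2 + 4·t - 1, nehmen wir 2 Ableitungen. Durch Ableiten von der Position erhalten wir die Geschwindigkeit: v(t) = -10·t^4 - 20·t^3 + 12·t^2 + 6·t + 4. Die Ableitung von der Geschwindigkeit ergibt die Beschleunigung: a(t) = -40·t^3 - 60·t^2 + 24·t + 6. Aus der Gleichung für die Beschleunigung a(t) = -40·t^3 - 60·t^2 + 24·t + 6, setzen wir t = 1 ein und erhalten a = -70.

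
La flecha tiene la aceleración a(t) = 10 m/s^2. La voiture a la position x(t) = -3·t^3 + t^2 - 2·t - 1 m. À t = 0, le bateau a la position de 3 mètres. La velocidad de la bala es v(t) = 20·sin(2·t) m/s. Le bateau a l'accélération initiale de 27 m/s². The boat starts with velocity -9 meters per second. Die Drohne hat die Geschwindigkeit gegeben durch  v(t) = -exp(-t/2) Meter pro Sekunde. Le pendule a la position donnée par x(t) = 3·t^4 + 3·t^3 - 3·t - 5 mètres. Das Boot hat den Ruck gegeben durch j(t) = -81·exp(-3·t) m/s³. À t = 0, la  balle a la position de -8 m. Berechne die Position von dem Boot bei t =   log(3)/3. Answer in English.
We need to integrate our jerk equation j(t) = -81·exp(-3·t) 3 times. Taking ∫j(t)dt and applying a(0) = 27, we find a(t) = 27·exp(-3·t). Taking ∫a(t)dt and applying v(0) = -9, we find v(t) = -9·exp(-3·t). The antiderivative of velocity, with x(0) = 3, gives position: x(t) = 3·exp(-3·t). From the given position equation x(t) = 3·exp(-3·t), we substitute t = log(3)/3 to get x = 1.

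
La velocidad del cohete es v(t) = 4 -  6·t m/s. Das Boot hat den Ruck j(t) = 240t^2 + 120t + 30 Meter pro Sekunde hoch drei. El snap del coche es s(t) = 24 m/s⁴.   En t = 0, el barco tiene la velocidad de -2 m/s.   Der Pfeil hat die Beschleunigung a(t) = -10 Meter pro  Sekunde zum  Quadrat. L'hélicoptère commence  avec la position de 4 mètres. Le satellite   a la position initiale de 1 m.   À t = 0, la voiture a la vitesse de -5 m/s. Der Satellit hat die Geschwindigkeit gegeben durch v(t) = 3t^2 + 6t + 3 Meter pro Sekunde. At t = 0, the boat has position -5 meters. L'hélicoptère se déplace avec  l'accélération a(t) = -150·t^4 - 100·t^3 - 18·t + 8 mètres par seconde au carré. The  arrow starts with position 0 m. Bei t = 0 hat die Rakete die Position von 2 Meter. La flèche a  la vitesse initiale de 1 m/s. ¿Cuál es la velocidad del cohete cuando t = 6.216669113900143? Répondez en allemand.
Wir haben die Geschwindigkeit v(t) = 4 - 6·t. Durch Einsetzen von t = 6.216669113900143: v(6.216669113900143) = -33.3000146834009.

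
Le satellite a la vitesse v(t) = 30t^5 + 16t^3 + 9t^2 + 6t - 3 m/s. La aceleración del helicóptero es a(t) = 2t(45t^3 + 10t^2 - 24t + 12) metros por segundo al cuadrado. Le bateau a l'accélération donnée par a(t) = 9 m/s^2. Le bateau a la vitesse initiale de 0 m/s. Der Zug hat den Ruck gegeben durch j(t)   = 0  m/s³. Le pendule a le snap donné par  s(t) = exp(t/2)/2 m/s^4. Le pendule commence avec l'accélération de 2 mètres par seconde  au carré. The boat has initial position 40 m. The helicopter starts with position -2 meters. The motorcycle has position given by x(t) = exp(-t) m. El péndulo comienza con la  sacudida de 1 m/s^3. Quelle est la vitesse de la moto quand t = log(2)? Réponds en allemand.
Wir müssen unsere Gleichung für die Position x(t) = exp(-t) 1-mal ableiten. Die Ableitung von der Position ergibt die Geschwindigkeit: v(t) = -exp(-t). Aus der Gleichung für die Geschwindigkeit v(t) = -exp(-t), setzen wir t = log(2) ein und erhalten v = -1/2.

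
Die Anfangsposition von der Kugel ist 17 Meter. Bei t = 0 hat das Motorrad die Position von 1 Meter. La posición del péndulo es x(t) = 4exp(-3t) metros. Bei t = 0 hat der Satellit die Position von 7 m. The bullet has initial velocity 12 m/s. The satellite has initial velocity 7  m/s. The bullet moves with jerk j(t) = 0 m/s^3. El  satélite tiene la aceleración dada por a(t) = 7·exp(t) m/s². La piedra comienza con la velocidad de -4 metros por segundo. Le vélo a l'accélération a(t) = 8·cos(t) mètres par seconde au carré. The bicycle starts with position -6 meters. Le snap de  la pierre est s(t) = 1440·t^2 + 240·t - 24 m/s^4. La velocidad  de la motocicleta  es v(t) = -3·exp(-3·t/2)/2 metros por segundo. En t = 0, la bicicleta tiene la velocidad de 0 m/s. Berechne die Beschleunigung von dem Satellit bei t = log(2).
Wir haben die Beschleunigung a(t) = 7·exp(t). Durch Einsetzen von t = log(2): a(log(2)) = 14.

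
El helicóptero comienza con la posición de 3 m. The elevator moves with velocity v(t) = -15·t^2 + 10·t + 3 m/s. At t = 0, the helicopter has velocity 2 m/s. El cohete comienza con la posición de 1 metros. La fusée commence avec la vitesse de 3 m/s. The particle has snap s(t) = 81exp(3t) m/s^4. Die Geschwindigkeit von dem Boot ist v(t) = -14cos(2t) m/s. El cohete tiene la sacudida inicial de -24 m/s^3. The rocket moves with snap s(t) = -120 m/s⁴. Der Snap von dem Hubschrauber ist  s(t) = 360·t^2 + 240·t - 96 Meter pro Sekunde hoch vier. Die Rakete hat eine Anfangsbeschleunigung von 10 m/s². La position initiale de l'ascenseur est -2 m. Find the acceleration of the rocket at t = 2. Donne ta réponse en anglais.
We must find the antiderivative of our snap equation s(t) = -120 2 times. Taking ∫s(t)dt and applying j(0) = -24, we find j(t) = -120·t - 24. Integrating jerk and using the initial condition a(0) = 10, we get a(t) = -60·t^2 - 24·t + 10. From the given acceleration equation a(t) = -60·t^2 - 24·t + 10, we substitute t = 2 to get a = -278.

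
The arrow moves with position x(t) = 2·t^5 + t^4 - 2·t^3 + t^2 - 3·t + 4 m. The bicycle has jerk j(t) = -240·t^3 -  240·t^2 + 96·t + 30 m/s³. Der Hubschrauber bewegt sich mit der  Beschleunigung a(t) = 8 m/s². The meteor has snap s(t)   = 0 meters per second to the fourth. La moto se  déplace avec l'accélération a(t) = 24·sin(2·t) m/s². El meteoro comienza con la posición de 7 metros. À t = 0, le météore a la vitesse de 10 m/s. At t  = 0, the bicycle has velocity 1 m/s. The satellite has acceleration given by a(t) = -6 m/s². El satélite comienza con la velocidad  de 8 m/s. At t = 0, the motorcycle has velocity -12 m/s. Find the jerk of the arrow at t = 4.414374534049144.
We must differentiate our position equation x(t) = 2·t^5 + t^4 - 2·t^3 + t^2 - 3·t + 4 3 times. The derivative of position gives velocity: v(t) = 10·t^4 + 4·t^3 - 6·t^2 + 2·t - 3. The derivative of velocity gives acceleration: a(t) = 40·t^3 + 12·t^2 - 12·t + 2. Differentiating acceleration, we get jerk: j(t) = 120·t^2 + 24·t - 12. From the given jerk equation j(t) = 120·t^2 + 24·t - 12, we substitute t = 4.414374534049144 to get j = 2432.34929204057.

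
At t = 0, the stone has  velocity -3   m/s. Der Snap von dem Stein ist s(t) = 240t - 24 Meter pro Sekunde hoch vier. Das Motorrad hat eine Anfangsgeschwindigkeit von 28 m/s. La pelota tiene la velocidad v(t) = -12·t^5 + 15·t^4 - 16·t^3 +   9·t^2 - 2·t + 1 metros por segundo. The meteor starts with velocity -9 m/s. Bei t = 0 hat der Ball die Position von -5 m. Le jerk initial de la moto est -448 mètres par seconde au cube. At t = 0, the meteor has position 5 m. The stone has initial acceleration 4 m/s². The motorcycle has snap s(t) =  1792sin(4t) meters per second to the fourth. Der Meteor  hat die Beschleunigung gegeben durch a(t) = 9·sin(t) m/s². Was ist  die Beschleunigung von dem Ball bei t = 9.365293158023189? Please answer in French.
Pour résoudre ceci, nous devons prendre 1 dérivée de notre équation de la vitesse v(t) = -12·t^5 + 15·t^4 - 16·t^3 + 9·t^2 - 2·t + 1. En dérivant la vitesse, nous obtenons l'accélération: a(t) = -60·t^4 + 60·t^3 - 48·t^2 + 18·t - 2. En utilisant a(t) = -60·t^4 + 60·t^3 - 48·t^2 + 18·t - 2 et en substituant t = 9.365293158023189, nous trouvons a = -416327.503918491.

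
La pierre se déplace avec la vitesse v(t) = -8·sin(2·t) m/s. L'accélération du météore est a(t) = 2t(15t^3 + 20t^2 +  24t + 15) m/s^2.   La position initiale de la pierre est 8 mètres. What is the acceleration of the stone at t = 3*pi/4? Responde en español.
Debemos derivar nuestra ecuación de la velocidad v(t) = -8·sin(2·t) 1 vez. Derivando la velocidad, obtenemos la aceleración: a(t) = -16·cos(2·t). Usando a(t) = -16·cos(2·t) y sustituyendo t = 3*pi/4, encontramos a = 0.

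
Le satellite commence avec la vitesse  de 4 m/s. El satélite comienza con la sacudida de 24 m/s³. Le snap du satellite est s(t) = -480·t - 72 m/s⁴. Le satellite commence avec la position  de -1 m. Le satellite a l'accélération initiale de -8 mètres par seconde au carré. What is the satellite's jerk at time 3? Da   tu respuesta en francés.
Nous devons trouver la primitive de notre équation du snap s(t) = -480·t - 72 1 fois. En prenant ∫s(t)dt et en appliquant j(0) = 24, nous trouvons j(t) = -240·t^2 - 72·t + 24. En utilisant j(t) = -240·t^2 - 72·t + 24 et en substituant t = 3, nous trouvons j = -2352.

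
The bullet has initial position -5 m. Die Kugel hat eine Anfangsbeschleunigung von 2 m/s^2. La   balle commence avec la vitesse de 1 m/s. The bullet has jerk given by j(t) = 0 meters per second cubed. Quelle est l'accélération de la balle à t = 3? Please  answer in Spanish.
Debemos encontrar la antiderivada de nuestra ecuación de la sacudida j(t) = 0 1 vez. La integral de la sacudida, con a(0) = 2, da la aceleración: a(t) = 2. De la ecuación de la aceleración a(t) = 2, sustituimos t = 3 para obtener a = 2.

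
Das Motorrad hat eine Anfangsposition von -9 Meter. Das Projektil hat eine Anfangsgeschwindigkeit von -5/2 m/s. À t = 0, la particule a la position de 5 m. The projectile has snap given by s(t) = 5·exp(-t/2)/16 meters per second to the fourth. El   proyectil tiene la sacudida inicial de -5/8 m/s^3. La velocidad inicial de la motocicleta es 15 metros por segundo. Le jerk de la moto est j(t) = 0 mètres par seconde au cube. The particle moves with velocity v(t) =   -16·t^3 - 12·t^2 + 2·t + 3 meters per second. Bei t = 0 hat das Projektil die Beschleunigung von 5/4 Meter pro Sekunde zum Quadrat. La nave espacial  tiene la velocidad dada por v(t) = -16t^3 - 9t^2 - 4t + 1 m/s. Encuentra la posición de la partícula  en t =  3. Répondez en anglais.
Starting from velocity v(t) = -16·t^3 - 12·t^2 + 2·t + 3, we take 1 integral. Taking ∫v(t)dt and applying x(0) = 5, we find x(t) = -4·t^4 - 4·t^3 + t^2 + 3·t + 5. We have position x(t) = -4·t^4 - 4·t^3 + t^2 + 3·t + 5. Substituting t = 3: x(3) = -409.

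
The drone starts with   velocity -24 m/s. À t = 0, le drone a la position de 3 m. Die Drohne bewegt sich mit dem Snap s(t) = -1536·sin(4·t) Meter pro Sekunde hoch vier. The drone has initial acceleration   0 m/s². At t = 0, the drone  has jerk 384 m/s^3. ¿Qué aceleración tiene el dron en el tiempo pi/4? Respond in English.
We must find the antiderivative of our snap equation s(t) = -1536·sin(4·t) 2 times. The integral of snap, with j(0) = 384, gives jerk: j(t) = 384·cos(4·t). Finding the integral of j(t) and using a(0) = 0: a(t) = 96·sin(4·t). Using a(t) = 96·sin(4·t) and substituting t = pi/4, we find a = 0.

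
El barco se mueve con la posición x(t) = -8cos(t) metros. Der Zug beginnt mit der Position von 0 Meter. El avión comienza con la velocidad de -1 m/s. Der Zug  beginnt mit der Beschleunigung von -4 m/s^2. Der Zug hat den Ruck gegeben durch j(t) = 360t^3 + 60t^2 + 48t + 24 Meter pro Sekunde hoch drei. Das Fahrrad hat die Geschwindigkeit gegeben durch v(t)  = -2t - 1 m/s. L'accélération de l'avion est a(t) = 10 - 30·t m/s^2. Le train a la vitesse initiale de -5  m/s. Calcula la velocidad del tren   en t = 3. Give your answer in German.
Um dies zu lösen, müssen wir 2 Stammfunktionen unserer Gleichung für den Ruck j(t) = 360·t^3 + 60·t^2 + 48·t + 24 finden. Die Stammfunktion von dem Ruck ist die Beschleunigung. Mit a(0) = -4 erhalten wir a(t) = 90·t^4 + 20·t^3 + 24·t^2 + 24·t - 4. Mit ∫a(t)dt und Anwendung von v(0) = -5, finden wir v(t) = 18·t^5 + 5·t^4 + 8·t^3 + 12·t^2 - 4·t - 5. Mit v(t) = 18·t^5 + 5·t^4 + 8·t^3 + 12·t^2 - 4·t - 5 und Einsetzen von t = 3, finden wir v = 5086.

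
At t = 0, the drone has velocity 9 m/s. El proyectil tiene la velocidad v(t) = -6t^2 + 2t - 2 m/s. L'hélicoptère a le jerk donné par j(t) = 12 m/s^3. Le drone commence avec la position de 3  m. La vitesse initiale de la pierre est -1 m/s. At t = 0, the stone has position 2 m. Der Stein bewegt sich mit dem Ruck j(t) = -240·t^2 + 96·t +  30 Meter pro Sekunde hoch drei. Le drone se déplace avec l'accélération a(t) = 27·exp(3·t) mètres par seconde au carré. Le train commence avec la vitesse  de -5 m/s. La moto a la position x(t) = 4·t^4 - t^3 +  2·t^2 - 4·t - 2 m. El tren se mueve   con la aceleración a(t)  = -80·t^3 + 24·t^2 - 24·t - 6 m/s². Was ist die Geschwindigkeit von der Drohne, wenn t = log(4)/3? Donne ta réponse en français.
Nous devons intégrer notre équation de l'accélération a(t) = 27·exp(3·t) 1 fois. La primitive de l'accélération est la vitesse. En utilisant v(0) = 9, nous obtenons v(t) = 9·exp(3·t). Nous avons la vitesse v(t) = 9·exp(3·t). En substituant t = log(4)/3: v(log(4)/3) = 36.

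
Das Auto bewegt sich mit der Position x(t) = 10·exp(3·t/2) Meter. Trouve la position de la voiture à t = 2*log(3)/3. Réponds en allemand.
Wir haben die Position x(t) = 10·exp(3·t/2). Durch Einsetzen von t = 2*log(3)/3: x(2*log(3)/3) = 30.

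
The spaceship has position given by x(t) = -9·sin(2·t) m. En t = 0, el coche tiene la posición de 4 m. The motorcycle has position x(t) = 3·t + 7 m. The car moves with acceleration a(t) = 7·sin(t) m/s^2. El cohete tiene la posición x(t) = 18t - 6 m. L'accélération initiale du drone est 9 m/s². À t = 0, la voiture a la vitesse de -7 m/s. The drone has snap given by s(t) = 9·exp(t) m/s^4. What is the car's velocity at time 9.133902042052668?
To find the answer, we compute 1 antiderivative of a(t) = 7·sin(t). Integrating acceleration and using the initial condition v(0) = -7, we get v(t) = -7·cos(t). We have velocity v(t) = -7·cos(t). Substituting t = 9.133902042052668: v(9.133902042052668) = 6.70595125928172.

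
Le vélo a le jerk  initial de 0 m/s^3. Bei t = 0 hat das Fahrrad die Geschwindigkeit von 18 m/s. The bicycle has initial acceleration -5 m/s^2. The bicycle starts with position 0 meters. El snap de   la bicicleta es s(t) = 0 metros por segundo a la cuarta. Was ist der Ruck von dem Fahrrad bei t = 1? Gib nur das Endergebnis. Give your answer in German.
Der Ruck bei t = 1 ist j = 0.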